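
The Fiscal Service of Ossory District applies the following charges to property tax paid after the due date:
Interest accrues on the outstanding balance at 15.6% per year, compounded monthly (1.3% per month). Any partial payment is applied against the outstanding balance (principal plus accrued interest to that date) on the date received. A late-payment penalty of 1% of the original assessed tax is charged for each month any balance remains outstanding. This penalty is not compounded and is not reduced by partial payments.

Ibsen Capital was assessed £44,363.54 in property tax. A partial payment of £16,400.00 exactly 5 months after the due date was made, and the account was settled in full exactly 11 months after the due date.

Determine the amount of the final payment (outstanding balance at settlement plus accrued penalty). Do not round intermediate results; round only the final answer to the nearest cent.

£38,294.88

Balance at month 5: £44,363.5400 × (1 + 0.013)^5 = £47,323.1255…
After £16,400.00 payment: £47,323.1255… − £16,400.00 = £30,923.1255…
Balance at month 11: £30,923.1255… × (1 + 0.013)^6 = £33,414.8915…
Penalty: 11 × 1% × £44,363.54 = £4,879.99…
Final settlement = outstanding balance + penalty = £33,414.8915… + £4,879.99… = £38,294.88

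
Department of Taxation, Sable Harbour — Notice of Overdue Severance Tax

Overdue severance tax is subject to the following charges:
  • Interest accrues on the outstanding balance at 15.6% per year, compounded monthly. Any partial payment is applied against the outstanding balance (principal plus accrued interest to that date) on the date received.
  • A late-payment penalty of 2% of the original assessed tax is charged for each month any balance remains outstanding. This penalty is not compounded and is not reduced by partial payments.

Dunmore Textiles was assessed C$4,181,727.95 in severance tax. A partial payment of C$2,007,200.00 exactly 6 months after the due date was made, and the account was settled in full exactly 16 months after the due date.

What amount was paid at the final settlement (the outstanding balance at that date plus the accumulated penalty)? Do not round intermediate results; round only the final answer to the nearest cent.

Monthly rate = 15.6% ÷ 12 = 1.3%
Balance at month 6: C$4,181,727.9500 × (1 + 0.013)^6 = C$4,518,688.9564…
After C$2,007,200.00 payment: C$4,518,688.9564… − C$2,007,200.00 = C$2,511,488.9564…
Balance at month 16: C$2,511,488.9564… × (1 + 0.013)^10 = C$2,857,759.8242…
Penalty: 16 × 2% × C$4,181,727.95 = C$1,338,152.94…
Final settlement = outstanding balance + penalty = C$2,857,759.8242… + C$1,338,152.94… = C$4,195,912.77

C$4,195,912.77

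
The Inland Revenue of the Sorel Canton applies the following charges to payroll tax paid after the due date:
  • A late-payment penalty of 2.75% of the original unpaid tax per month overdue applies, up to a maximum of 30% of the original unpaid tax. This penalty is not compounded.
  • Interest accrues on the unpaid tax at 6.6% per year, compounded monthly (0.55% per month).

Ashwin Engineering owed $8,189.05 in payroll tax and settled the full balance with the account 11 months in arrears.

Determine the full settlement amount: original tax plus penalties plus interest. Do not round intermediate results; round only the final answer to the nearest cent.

Penalty (uncapped): 11 × 2.75% × $8,189.05 = $2,477.19…; cap = 30% × $8,189.05 = $2,456.72… → penalty = $2,456.72…
Interest: $8,189.05 × ((1 + 0.0055)^11 − 1) = $8,189.05 × 0.0621915… = $509.2894…
Total = $8,189.05 + $2,456.7150 + $509.2894… = $11,155.05

$11,155.05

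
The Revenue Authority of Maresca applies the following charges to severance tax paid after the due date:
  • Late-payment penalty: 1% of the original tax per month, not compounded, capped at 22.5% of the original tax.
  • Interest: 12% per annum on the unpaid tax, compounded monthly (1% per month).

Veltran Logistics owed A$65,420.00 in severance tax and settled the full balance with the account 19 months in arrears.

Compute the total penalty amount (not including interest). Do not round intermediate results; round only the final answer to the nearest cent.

Penalty: 19 × 1% × A$65,420.00 = A$12,429.80 (below the 22.5% cap of A$14,719.50)

A$12,429.80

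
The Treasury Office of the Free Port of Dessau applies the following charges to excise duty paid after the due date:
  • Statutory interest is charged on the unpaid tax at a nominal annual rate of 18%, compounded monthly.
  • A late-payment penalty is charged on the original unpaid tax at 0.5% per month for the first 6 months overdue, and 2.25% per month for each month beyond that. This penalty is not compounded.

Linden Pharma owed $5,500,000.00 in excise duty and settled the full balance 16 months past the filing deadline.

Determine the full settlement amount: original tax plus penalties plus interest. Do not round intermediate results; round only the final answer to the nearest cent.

$8,381,920.51

Penalty, months 1–6: 6 × 0.5% × $5,500,000.00 = $165,000.00
Penalty, months 7–16: 10 × 2.25% × $5,500,000.00 = $1,237,500.00
Interest (18%/yr ÷ 12 = 1.5%/month): $5,500,000.00 × ((1 + 0.015)^16 − 1) = $1,479,420.5121…
Total = $5,500,000.00 + $1,402,500.0000 + $1,479,420.5121… = $8,381,920.51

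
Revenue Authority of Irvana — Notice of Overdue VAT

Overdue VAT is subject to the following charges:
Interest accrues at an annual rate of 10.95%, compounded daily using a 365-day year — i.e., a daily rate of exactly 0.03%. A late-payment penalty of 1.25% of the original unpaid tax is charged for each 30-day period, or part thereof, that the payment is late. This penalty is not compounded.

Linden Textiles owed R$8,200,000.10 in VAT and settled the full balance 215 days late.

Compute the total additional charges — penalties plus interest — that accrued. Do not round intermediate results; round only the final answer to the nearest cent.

R$1,366,245.15

Penalty periods: ⌈215/30⌉ = 8; penalty = 8 × 1.25% × R$8,200,000.10 = R$820,000.01
Interest: R$8,200,000.10 × ((1 + 0.0003)^215 − 1) = R$8,200,000.10 × 0.06661526… = R$546,245.1449…
Penalties + interest = R$820,000.0100 + R$546,245.1449… = R$1,366,245.15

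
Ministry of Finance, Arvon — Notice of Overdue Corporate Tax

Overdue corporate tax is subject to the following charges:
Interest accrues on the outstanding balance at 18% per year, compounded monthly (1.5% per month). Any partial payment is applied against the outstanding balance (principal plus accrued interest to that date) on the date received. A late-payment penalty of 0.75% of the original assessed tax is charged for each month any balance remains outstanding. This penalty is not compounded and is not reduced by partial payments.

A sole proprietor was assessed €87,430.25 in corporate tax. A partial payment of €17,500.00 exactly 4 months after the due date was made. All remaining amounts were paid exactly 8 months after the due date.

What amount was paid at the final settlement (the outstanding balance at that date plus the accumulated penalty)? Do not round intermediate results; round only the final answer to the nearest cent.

Balance at month 4: €87,430.2500 × (1 + 0.015)^4 = €92,795.2806…
After €17,500.00 payment: €92,795.2806… − €17,500.00 = €75,295.2806…
Balance at month 8: €75,295.2806… × (1 + 0.015)^4 = €79,915.6663…
Penalty: 8 × 0.75% × €87,430.25 = €5,245.82…
Final settlement = outstanding balance + penalty = €79,915.6663… + €5,245.82… = €85,161.48

€85,161.48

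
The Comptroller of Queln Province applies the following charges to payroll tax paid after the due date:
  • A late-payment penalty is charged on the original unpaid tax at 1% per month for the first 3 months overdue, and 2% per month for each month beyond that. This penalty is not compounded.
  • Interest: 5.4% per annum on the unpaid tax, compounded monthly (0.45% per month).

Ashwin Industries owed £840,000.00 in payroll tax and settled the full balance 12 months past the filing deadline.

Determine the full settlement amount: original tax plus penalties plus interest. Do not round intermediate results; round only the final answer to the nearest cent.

Penalty, months 1–3: 3 × 1% × £840,000.00 = £25,200.00
Penalty, months 4–12: 9 × 2% × £840,000.00 = £151,200.00
Interest: £840,000.00 × ((1 + 0.0045)^12 − 1) = £840,000.00 × 0.0553568… = £46,499.6716…
Total = £840,000.00 + £176,400.0000 + £46,499.6716… = £1,062,899.67

£1,062,899.67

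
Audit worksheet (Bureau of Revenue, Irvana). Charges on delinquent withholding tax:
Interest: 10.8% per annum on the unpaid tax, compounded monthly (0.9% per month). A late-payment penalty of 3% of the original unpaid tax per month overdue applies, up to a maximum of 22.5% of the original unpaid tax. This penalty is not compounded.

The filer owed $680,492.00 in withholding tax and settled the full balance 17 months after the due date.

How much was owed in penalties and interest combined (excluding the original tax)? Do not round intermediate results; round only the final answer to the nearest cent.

$265,070.49

Penalty (uncapped): 17 × 3% × $680,492.00 = $347,050.92; cap = 22.5% × $680,492.00 = $153,110.70 → penalty = $153,110.70
Interest: $680,492.00 × ((1 + 0.009)^17 − 1) = $680,492.00 × 0.1645277… = $111,959.7886…
Penalties + interest = $153,110.7000 + $111,959.7886… = $265,070.49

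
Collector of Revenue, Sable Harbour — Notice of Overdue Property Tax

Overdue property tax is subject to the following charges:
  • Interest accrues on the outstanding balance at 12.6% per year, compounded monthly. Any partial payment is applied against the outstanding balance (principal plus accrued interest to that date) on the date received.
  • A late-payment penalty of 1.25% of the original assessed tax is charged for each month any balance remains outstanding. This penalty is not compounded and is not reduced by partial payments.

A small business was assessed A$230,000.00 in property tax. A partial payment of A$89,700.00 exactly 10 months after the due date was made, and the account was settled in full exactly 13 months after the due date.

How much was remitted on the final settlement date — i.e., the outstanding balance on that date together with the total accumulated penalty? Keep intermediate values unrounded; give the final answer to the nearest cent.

Monthly rate = 12.6% ÷ 12 = 1.05%
Balance at month 10: A$230,000.0000 × (1 + 0.0105)^10 = A$255,323.6325…
After A$89,700.00 payment: A$255,323.6325… − A$89,700.00 = A$165,623.6325…
Balance at month 13: A$165,623.6325… × (1 + 0.0105)^3 = A$170,895.7487…
Penalty: 13 × 1.25% × A$230,000.00 = A$37,375.00
Final settlement = outstanding balance + penalty = A$170,895.7487… + A$37,375.00 = A$208,270.75

A$208,270.75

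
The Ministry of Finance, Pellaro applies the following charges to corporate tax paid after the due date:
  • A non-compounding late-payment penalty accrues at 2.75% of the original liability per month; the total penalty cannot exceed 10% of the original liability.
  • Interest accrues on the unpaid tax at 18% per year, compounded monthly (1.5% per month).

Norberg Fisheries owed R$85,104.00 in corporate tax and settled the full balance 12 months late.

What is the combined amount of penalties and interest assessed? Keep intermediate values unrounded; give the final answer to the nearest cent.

Penalty (uncapped): 12 × 2.75% × R$85,104.00 = R$28,084.32; cap = 10% × R$85,104.00 = R$8,510.40 → penalty = R$8,510.40
Interest: R$85,104.00 × ((1 + 0.015)^12 − 1) = R$85,104.00 × 0.1956182… = R$16,647.8889…
Penalties + interest = R$8,510.4000 + R$16,647.8889… = R$25,158.29

R$25,158.29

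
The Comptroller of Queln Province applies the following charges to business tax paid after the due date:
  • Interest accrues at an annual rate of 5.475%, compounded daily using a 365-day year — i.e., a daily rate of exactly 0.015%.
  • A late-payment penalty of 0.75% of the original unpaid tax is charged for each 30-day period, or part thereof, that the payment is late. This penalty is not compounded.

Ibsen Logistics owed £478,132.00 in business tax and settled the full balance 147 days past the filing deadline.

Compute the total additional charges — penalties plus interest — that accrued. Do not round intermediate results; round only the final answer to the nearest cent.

Penalty periods: ⌈147/30⌉ = 5; penalty = 5 × 0.75% × £478,132.00 = £17,929.95
Interest: £478,132.00 × ((1 + 0.00015)^147 − 1) = £478,132.00 × 0.02229321… = £10,659.0959…
Penalties + interest = £17,929.9500 + £10,659.0959… = £28,589.05

£28,589.05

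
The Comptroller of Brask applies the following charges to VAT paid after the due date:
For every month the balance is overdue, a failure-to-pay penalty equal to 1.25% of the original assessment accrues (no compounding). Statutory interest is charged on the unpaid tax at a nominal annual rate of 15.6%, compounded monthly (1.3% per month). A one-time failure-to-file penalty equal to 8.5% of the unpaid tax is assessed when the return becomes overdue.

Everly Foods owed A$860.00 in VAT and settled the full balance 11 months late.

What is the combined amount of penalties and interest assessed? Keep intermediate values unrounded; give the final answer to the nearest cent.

Failure-to-file penalty: 8.5% × A$860.00 = A$73.10
Failure-to-pay penalty = 1.25% × A$860.00 × 11 mo = A$118.25
Interest: A$860.00 × ((1 + 0.013)^11 − 1) = A$860.00 × 0.1526671… = A$131.2937…
Penalties + interest = A$191.3500 + A$131.2937… = A$322.64

A$322.64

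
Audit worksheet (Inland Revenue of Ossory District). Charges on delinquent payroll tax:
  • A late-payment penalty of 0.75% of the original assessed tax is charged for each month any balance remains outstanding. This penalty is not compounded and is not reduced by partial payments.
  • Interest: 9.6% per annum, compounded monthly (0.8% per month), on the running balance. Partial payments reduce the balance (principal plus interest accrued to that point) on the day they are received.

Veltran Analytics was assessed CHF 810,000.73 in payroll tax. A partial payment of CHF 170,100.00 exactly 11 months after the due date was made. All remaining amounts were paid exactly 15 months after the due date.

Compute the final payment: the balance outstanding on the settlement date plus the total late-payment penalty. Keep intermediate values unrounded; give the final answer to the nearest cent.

Balance at month 11: CHF 810,000.7300 × (1 + 0.008)^11 = CHF 884,201.5329…
After CHF 170,100.00 payment: CHF 884,201.5329… − CHF 170,100.00 = CHF 714,101.5329…
Balance at month 15: CHF 714,101.5329… × (1 + 0.008)^4 = CHF 737,228.4623…
Penalty: 15 × 0.75% × CHF 810,000.73 = CHF 91,125.08…
Final settlement = outstanding balance + penalty = CHF 737,228.4623… + CHF 91,125.08… = CHF 828,353.54

CHF 828,353.54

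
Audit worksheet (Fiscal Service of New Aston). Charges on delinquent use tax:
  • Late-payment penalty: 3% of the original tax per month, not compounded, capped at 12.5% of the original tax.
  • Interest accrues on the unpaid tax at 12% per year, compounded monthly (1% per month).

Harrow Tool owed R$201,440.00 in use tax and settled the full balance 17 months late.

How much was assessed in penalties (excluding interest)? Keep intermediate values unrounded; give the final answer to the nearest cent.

R$25,180.00

Penalty (uncapped): 17 × 3% × R$201,440.00 = R$102,734.40; cap = 12.5% × R$201,440.00 = R$25,180.00 → penalty = R$25,180.00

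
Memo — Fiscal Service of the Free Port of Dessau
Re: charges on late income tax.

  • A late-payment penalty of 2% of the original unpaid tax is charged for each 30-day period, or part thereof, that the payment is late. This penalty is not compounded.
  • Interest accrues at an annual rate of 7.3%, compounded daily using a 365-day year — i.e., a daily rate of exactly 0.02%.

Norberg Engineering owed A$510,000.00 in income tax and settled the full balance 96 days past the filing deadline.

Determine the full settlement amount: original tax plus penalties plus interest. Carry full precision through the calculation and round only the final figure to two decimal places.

Penalty periods: ⌈96/30⌉ = 4; penalty = 4 × 2% × A$510,000.00 = A$40,800.00
Interest: A$510,000.00 × ((1 + 0.0002)^96 − 1) = A$510,000.00 × 0.01938355… = A$9,885.6097…
Total = A$510,000.00 + A$40,800.0000 + A$9,885.6097… = A$560,685.61

A$560,685.61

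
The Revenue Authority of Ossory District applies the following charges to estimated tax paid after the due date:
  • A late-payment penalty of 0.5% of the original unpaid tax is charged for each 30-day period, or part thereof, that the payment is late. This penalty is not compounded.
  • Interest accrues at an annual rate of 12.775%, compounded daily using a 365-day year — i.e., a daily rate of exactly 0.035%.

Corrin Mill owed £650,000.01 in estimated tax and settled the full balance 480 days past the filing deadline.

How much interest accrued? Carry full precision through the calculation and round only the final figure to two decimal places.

Interest: £650,000.01 × ((1 + 0.00035)^480 − 1) = £650,000.01 × 0.18290184… = £118,886.1984…

£118,886.20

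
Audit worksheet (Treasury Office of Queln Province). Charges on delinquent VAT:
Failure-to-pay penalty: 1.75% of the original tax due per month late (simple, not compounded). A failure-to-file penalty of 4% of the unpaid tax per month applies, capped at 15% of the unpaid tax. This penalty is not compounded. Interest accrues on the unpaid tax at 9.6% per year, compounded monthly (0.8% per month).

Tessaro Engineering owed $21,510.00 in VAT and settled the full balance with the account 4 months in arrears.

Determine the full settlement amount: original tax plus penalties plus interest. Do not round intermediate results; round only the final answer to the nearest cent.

Failure-to-file: 4 × 4% × $21,510.00 = $3,441.60, capped at 15% × $21,510.00 = $3,226.50
Failure-to-pay penalty = 1.75% × $21,510.00 × 4 mo = $1,505.70
Interest: $21,510.00 × ((1 + 0.008)^4 − 1) = $21,510.00 × 0.0323861… = $696.6240…
Total = $21,510.00 + $4,732.2000 + $696.6240… = $26,938.82

$26,938.82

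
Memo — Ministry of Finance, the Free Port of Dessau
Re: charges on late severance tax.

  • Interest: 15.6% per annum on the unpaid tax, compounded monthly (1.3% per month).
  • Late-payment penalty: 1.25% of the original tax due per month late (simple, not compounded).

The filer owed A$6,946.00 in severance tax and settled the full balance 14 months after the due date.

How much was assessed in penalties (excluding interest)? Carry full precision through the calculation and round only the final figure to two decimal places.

A$1,215.55

Late-payment penalty = 1.25% × A$6,946.00 × 14 mo = A$1,215.55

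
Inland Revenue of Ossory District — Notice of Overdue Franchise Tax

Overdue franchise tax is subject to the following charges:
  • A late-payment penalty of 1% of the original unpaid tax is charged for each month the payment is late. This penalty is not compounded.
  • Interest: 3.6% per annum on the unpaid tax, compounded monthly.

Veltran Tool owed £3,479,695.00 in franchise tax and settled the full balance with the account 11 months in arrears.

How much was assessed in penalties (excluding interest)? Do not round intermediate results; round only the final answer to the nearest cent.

£382,766.45

Late-payment penalty = 1% × £3,479,695.00 × 11 mo = £382,766.45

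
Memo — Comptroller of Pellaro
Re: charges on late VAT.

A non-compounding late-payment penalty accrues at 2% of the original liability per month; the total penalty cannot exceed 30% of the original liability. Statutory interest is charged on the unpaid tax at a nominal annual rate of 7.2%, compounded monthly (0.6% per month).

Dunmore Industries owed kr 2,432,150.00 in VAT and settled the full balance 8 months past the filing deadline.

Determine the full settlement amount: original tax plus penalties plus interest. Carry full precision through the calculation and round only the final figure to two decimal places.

Penalty: 8 × 2% × kr 2,432,150.00 = kr 389,144.00 (below the 30% cap of kr 729,645.00)
Interest: kr 2,432,150.00 × ((1 + 0.006)^8 − 1) = kr 2,432,150.00 × 0.0490202… = kr 119,224.4482…
Total = kr 2,432,150.00 + kr 389,144.0000 + kr 119,224.4482… = kr 2,940,518.45

kr 2,940,518.45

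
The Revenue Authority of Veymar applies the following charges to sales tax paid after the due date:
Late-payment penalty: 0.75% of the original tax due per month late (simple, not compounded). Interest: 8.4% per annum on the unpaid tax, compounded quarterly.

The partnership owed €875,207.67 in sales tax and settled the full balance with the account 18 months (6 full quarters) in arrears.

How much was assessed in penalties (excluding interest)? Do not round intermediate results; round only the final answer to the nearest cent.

€118,153.04

Late-payment penalty: 18 × 0.75% × €875,207.67 = €118,153.04…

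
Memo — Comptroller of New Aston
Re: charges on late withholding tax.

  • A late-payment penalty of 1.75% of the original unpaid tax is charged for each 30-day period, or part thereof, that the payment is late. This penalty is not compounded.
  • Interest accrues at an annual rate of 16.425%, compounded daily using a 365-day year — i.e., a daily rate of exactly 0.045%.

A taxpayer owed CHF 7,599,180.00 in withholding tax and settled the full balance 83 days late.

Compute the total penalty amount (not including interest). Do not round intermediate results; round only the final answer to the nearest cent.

Penalty periods: ⌈83/30⌉ = 3; penalty = 3 × 1.75% × CHF 7,599,180.00 = CHF 398,956.95

CHF 398,956.95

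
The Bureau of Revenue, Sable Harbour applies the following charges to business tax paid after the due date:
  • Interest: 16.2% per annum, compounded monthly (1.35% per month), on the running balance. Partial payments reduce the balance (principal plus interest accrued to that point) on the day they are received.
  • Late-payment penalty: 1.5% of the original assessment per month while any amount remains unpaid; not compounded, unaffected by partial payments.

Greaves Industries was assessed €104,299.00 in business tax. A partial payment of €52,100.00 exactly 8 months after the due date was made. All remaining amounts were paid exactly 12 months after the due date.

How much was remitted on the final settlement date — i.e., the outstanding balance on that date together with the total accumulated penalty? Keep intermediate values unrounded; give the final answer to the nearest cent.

€86,311.14

Balance at month 8: €104,299.0000 × (1 + 0.0135)^8 = €116,110.1454…
After €52,100.00 payment: €116,110.1454… − €52,100.00 = €64,010.1454…
Balance at month 12: €64,010.1454… × (1 + 0.0135)^4 = €67,537.3204…
Penalty: 12 × 1.5% × €104,299.00 = €18,773.82
Final settlement = outstanding balance + penalty = €67,537.3204… + €18,773.82 = €86,311.14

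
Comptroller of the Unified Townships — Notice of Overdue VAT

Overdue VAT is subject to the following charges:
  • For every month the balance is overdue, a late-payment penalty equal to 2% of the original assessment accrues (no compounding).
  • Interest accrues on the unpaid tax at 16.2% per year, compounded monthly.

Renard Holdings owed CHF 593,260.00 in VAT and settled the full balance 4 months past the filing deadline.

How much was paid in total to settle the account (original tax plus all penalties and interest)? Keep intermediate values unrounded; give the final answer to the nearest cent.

Late-payment penalty = 2% × CHF 593,260.00 × 4 mo = CHF 47,460.80
Interest (16.2%/yr ÷ 12 = 1.35%/month): CHF 593,260.00 × ((1 + 0.0135)^4 − 1) = CHF 32,690.6281…
Total = CHF 593,260.00 + CHF 47,460.8000 + CHF 32,690.6281… = CHF 673,411.43

CHF 673,411.43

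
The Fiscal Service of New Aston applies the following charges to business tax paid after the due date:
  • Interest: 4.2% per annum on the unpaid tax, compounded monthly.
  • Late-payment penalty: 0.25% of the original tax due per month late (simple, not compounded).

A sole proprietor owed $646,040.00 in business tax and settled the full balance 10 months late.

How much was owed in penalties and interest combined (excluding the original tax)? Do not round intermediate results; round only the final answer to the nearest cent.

Late-payment penalty: 10 × 0.25% × $646,040.00 = $16,151.00
Interest (4.2%/yr ÷ 12 = 0.35%/month): $646,040.00 × ((1 + 0.0035)^10 − 1) = $22,970.8739…
Penalties + interest = $16,151.0000 + $22,970.8739… = $39,121.87

$39,121.87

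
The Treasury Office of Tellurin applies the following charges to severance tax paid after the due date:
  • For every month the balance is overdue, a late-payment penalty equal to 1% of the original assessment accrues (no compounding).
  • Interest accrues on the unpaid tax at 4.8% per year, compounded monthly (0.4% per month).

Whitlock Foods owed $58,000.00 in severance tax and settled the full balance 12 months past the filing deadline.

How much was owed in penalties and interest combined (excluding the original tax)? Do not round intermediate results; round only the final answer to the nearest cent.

$9,806.07

Late-payment penalty: 12 × 1% × $58,000.00 = $6,960.00
Interest: $58,000.00 × ((1 + 0.004)^12 − 1) = $58,000.00 × 0.0490702… = $2,846.0720…
Penalties + interest = $6,960.0000 + $2,846.0720… = $9,806.07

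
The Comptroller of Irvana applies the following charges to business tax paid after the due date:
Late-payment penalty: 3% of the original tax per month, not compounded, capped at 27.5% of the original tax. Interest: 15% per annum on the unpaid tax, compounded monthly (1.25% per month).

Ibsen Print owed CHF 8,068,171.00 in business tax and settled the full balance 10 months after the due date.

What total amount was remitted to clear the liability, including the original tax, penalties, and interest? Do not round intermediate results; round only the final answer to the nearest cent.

CHF 11,354,101.70

Penalty (uncapped): 10 × 3% × CHF 8,068,171.00 = CHF 2,420,451.30; cap = 27.5% × CHF 8,068,171.00 = CHF 2,218,747.03… → penalty = CHF 2,218,747.03…
Interest: CHF 8,068,171.00 × ((1 + 0.0125)^10 − 1) = CHF 8,068,171.00 × 0.1322708… = CHF 1,067,183.6720…
Total = CHF 8,068,171.00 + CHF 2,218,747.0250 + CHF 1,067,183.6720… = CHF 11,354,101.70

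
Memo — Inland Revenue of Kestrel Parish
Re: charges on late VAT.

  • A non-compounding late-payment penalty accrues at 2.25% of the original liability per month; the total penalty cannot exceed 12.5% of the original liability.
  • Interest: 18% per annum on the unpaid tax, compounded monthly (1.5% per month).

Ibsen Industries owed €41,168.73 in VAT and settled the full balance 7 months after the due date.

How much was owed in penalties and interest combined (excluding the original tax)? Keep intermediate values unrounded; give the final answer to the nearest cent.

Penalty (uncapped): 7 × 2.25% × €41,168.73 = €6,484.07…; cap = 12.5% × €41,168.73 = €5,146.09… → penalty = €5,146.09…
Interest: €41,168.73 × ((1 + 0.015)^7 − 1) = €41,168.73 × 0.1098449… = €4,522.1756…
Penalties + interest = €5,146.0913… + €4,522.1756… = €9,668.27

€9,668.27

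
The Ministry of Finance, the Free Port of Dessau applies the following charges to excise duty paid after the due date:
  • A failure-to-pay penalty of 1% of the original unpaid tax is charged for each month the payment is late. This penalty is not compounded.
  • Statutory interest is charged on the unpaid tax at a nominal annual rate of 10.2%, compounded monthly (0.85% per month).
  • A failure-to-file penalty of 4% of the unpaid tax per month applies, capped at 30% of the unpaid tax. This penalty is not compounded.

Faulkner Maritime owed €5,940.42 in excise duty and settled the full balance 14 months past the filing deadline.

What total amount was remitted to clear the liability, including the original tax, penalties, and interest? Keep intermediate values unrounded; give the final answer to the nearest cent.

Failure-to-file: 14 × 4% × €5,940.42 = €3,326.64…, capped at 30% × €5,940.42 = €1,782.13…
Failure-to-pay penalty: 14 × 1% × €5,940.42 = €831.66…
Interest: €5,940.42 × ((1 + 0.0085)^14 − 1) = €5,940.42 × 0.1258036… = €747.3263…
Total = €5,940.42 + €2,613.7848 + €747.3263… = €9,301.53

€9,301.53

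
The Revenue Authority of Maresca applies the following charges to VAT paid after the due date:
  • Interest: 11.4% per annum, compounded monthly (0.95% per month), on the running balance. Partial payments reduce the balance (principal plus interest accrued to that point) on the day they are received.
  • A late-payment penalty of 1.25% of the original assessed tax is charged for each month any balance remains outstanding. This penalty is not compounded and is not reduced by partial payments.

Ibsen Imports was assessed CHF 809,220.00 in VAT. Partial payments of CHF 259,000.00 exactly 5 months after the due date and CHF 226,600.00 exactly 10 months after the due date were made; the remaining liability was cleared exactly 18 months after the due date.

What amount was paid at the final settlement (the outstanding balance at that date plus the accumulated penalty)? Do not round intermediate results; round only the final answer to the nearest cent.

CHF 604,151.89

Balance at month 5: CHF 809,220.0000 × (1 + 0.0095)^5 = CHF 848,395.2421…
After CHF 259,000.00 payment: CHF 848,395.2421… − CHF 259,000.00 = CHF 589,395.2421…
Balance at month 10: CHF 589,395.2421… × (1 + 0.0095)^5 = CHF 617,928.5227…
After CHF 226,600.00 payment: CHF 617,928.5227… − CHF 226,600.00 = CHF 391,328.5227…
Balance at month 18: CHF 391,328.5227… × (1 + 0.0095)^8 = CHF 422,077.3913…
Penalty: 18 × 1.25% × CHF 809,220.00 = CHF 182,074.50
Final settlement = outstanding balance + penalty = CHF 422,077.3913… + CHF 182,074.50 = CHF 604,151.89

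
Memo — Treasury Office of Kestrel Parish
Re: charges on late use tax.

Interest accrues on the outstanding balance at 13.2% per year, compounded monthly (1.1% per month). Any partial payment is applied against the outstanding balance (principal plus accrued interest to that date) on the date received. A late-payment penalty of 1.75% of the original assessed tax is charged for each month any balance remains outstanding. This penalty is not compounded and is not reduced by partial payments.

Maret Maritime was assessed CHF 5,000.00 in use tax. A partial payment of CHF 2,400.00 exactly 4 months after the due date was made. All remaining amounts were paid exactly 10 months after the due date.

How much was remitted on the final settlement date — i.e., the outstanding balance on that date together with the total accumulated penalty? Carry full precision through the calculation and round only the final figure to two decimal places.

CHF 3,890.22

Balance at month 4: CHF 5,000.0000 × (1 + 0.011)^4 = CHF 5,223.6567…
After CHF 2,400.00 payment: CHF 5,223.6567… − CHF 2,400.00 = CHF 2,823.6567…
Balance at month 10: CHF 2,823.6567… × (1 + 0.011)^6 = CHF 3,015.2188…
Penalty: 10 × 1.75% × CHF 5,000.00 = CHF 875.00
Final settlement = outstanding balance + penalty = CHF 3,015.2188… + CHF 875.00 = CHF 3,890.22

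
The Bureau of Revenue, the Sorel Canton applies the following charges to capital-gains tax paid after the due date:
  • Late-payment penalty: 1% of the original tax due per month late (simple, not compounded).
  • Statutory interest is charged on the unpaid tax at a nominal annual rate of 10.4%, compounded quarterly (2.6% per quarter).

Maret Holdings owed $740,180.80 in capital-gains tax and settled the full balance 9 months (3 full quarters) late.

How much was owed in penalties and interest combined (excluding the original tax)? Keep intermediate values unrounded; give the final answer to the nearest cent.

$125,864.47

Late-payment penalty = 1% × $740,180.80 × 9 mo = $66,616.27…
Interest: $740,180.80 × ((1 + 0.026)^3 − 1) = $740,180.80 × 0.0800456… = $59,248.1985…
Penalties + interest = $66,616.2720 + $59,248.1985… = $125,864.47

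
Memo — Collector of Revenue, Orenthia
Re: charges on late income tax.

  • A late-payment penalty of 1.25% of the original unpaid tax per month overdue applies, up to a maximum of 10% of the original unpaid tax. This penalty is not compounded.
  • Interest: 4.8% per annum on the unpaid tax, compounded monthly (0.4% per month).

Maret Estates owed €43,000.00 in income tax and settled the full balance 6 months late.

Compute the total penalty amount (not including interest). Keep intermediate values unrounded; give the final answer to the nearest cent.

Penalty: 6 × 1.25% × €43,000.00 = €3,225.00 (below the 10% cap of €4,300.00)

€3,225.00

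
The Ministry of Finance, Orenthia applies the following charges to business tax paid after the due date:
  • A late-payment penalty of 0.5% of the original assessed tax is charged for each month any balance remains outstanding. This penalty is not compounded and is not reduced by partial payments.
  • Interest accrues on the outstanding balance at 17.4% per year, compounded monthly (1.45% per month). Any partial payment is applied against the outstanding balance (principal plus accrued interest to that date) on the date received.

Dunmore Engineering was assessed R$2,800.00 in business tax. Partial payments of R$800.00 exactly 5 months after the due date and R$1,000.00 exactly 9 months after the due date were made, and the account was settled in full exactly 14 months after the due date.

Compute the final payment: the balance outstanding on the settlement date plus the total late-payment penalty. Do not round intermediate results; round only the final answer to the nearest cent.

R$1,635.91

Balance at month 5: R$2,800.0000 × (1 + 0.0145)^5 = R$3,008.9730…
After R$800.00 payment: R$3,008.9730… − R$800.00 = R$2,208.9730…
Balance at month 9: R$2,208.9730… × (1 + 0.0145)^4 = R$2,339.9071…
After R$1,000.00 payment: R$2,339.9071… − R$1,000.00 = R$1,339.9071…
Balance at month 14: R$1,339.9071… × (1 + 0.0145)^5 = R$1,439.9086…
Penalty: 14 × 0.5% × R$2,800.00 = R$196.00
Final settlement = outstanding balance + penalty = R$1,439.9086… + R$196.00 = R$1,635.91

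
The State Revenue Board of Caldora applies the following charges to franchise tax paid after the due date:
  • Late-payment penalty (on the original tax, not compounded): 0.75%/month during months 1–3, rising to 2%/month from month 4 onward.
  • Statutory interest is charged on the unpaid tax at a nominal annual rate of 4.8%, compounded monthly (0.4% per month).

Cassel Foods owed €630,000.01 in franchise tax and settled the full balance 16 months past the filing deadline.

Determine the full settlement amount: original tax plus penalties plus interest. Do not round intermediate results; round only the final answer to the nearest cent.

Penalty, months 1–3: 3 × 0.75% × €630,000.01 = €14,175.00…
Penalty, months 4–16: 13 × 2% × €630,000.01 = €163,800.00…
Interest: €630,000.01 × ((1 + 0.004)^16 − 1) = €630,000.01 × 0.0659563… = €41,552.4762…
Total = €630,000.01 + €177,975.0028… + €41,552.4762… = €849,527.49

€849,527.49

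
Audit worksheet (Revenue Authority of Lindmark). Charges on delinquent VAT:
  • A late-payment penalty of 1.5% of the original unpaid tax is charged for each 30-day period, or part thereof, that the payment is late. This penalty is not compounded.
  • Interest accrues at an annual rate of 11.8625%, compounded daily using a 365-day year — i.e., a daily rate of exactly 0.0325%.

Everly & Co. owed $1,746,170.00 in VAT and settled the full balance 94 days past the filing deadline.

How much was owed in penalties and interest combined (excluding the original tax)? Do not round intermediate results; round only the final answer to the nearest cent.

Penalty periods: ⌈94/30⌉ = 4; penalty = 4 × 1.5% × $1,746,170.00 = $104,770.20
Interest: $1,746,170.00 × ((1 + 0.000325)^94 − 1) = $1,746,170.00 × 0.03101632… = $54,159.7720…
Penalties + interest = $104,770.2000 + $54,159.7720… = $158,929.97

$158,929.97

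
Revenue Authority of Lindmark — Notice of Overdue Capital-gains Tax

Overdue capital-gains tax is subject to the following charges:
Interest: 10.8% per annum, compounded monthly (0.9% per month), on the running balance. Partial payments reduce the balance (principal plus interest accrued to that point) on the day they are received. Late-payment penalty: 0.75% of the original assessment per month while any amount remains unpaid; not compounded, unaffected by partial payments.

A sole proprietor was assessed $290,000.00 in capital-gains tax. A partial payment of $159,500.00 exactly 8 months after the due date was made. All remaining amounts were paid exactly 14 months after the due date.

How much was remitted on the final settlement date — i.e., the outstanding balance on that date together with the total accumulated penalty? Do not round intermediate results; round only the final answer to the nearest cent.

Balance at month 8: $290,000.0000 × (1 + 0.009)^8 = $311,549.6931…
After $159,500.00 payment: $311,549.6931… − $159,500.00 = $152,049.6931…
Balance at month 14: $152,049.6931… × (1 + 0.009)^6 = $160,447.3488…
Penalty: 14 × 0.75% × $290,000.00 = $30,450.00
Final settlement = outstanding balance + penalty = $160,447.3488… + $30,450.00 = $190,897.35

$190,897.35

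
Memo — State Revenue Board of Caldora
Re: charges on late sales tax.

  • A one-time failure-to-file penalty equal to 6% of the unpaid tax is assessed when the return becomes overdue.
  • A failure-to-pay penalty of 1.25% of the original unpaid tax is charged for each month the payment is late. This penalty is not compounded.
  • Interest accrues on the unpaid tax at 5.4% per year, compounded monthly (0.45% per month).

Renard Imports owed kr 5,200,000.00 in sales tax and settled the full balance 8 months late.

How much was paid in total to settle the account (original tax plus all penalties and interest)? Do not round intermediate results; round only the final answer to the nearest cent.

kr 6,222,175.09

Failure-to-file penalty: 6% × kr 5,200,000.00 = kr 312,000.00
Failure-to-pay penalty = 1.25% × kr 5,200,000.00 × 8 mo = kr 520,000.00
Interest: kr 5,200,000.00 × ((1 + 0.0045)^8 − 1) = kr 5,200,000.00 × 0.0365721… = kr 190,175.0854…
Total = kr 5,200,000.00 + kr 832,000.0000 + kr 190,175.0854… = kr 6,222,175.09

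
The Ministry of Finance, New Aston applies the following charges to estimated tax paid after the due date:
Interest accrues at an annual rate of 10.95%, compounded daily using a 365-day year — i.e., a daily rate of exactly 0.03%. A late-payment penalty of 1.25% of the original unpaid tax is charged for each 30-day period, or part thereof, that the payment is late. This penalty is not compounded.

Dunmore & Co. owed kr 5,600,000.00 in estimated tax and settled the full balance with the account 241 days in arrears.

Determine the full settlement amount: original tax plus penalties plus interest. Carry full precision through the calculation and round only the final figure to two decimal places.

Penalty periods: ⌈241/30⌉ = 9; penalty = 9 × 1.25% × kr 5,600,000.00 = kr 630,000.00
Interest: kr 5,600,000.00 × ((1 + 0.0003)^241 − 1) = kr 5,600,000.00 × 0.07496613… = kr 419,810.3464…
Total = kr 5,600,000.00 + kr 630,000.0000 + kr 419,810.3464… = kr 6,649,810.35

kr 6,649,810.35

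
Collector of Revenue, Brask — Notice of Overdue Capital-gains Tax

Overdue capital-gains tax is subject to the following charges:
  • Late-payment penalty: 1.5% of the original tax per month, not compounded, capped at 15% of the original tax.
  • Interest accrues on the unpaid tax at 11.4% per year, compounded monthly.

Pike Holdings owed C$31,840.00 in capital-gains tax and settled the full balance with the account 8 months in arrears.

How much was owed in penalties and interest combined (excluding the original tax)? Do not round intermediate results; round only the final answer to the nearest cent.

Penalty: 8 × 1.5% × C$31,840.00 = C$3,820.80 (below the 15% cap of C$4,776.00)
Interest (11.4%/yr ÷ 12 = 0.95%/month): C$31,840.00 × ((1 + 0.0095)^8 − 1) = C$2,501.8467…
Penalties + interest = C$3,820.8000 + C$2,501.8467… = C$6,322.65

C$6,322.65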